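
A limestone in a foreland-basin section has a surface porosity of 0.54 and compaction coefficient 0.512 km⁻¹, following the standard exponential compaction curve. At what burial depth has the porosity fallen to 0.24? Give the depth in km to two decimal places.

1.58 km

Invert Athy's law: z = ln(φ₀/φ) / β
z = ln(0.54/0.24) / 0.512 = ln(2.25) / 0.512 = 0.8109 / 0.512 = 1.584 km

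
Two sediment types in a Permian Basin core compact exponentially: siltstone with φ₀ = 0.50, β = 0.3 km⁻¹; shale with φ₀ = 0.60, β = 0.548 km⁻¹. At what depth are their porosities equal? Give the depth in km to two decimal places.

Set φ₀ₐ e^(−βₐd) = φ₀ᵦ e^(−βᵦd) ⇒ ln(φ₀ₐ/φ₀ᵦ) = (βₐ − βᵦ)·d
d = ln(0.5/0.6) / (0.3 − 0.548) = -0.1823 / -0.248 = 0.735 km

0.74 km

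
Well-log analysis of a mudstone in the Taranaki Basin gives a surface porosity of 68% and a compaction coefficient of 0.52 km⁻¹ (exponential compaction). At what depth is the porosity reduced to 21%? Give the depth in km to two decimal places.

Invert Athy's law: z = ln(n₀/n) / c
z = ln(0.68/0.21) / 0.52 = ln(3.238) / 0.52 = 1.1750 / 0.52 = 2.260 km

2.26 km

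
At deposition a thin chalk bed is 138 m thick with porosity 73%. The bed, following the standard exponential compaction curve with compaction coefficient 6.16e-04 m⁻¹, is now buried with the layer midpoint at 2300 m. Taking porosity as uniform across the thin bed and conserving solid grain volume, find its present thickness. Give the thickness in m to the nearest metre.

Working in km (1 km = 1000 m; c in km⁻¹ = c in m⁻¹ × 1000):
Porosity at 2.3 km: n = 0.73·exp(−0.616×2.3) = 0.1770
Solid-volume conservation: h(1−n) = h₀(1−n₀) ⇒ h = h₀·(1−n₀)/(1−n)
h = 0.138 × (1 − 0.73)/(1 − 0.1770) = 0.138 × 0.3281 = 0.0453 km

45 m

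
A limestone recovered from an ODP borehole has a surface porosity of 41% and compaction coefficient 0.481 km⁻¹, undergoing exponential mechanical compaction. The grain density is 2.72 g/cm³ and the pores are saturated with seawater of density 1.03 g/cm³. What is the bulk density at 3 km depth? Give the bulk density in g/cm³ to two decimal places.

Porosity at depth: φ = 0.41·exp(−0.481×3) = 0.41×0.2362 = 0.0968
Bulk density: ρ_b = (1−φ)ρ_g + φ·ρ_f = 0.9032×2.72 + 0.0968×1.03
       = 2.457 + 0.100 = 2.556 g/cm³

2.56 g/cm³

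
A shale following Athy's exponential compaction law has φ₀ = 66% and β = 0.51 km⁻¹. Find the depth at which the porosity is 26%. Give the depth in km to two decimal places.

1.83 km

Invert Athy's law: d = ln(φ₀/φ) / β
d = ln(0.66/0.26) / 0.51 = ln(2.538) / 0.51 = 0.9316 / 0.51 = 1.827 km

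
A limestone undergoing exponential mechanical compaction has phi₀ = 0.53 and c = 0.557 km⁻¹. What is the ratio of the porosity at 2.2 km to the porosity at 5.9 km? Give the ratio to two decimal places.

7.85

phi(Z₁)/phi(Z₂) = e^(−c·Z₁)/e^(−c·Z₂) = e^{c(Z₂−Z₁)}
= exp(0.557 × 3.7) = exp(2.061) = 7.8530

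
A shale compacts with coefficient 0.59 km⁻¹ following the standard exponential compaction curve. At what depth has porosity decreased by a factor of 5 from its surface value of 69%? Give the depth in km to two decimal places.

φ/φ₀ = 1/5 ⇒ exp(−c·Z) = 1/5 ⇒ Z = ln(5) / c
Z = 1.6094 / 0.59 = 2.728 km

2.73 km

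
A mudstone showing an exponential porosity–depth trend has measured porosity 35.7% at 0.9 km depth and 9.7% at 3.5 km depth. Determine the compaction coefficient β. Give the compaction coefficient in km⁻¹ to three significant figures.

Athy: phi(Z) = phi₀ e^(−βZ) ⇒ phi₁/phi₂ = e^{β(Z₂−Z₁)} ⇒ β = ln(phi₁/phi₂)/(Z₂−Z₁)
β = ln(0.357/0.097) / (3.5 − 0.9) = ln(3.68) / 2.6 = 1.3030 / 2.6 = 0.5012 km⁻¹

0.501 km⁻¹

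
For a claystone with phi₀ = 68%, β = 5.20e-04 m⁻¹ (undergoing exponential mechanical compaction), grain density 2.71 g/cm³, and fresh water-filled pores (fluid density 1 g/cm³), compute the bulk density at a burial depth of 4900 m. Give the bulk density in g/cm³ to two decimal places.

2.62 g/cm³

Working in km (1 km = 1000 m; β in km⁻¹ = β in m⁻¹ × 1000):
Porosity at depth: phi = 0.68·exp(−0.52×4.9) = 0.68×0.0782 = 0.0532
Bulk density: ρ_b = (1−phi)ρ_g + phi·ρ_f = 0.9468×2.71 + 0.0532×1
       = 2.566 + 0.053 = 2.619 g/cm³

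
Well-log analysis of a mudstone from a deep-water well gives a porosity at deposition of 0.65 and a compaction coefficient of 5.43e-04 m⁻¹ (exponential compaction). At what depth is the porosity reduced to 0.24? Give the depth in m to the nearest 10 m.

1830 m

Working in km (1 km = 1000 m; β in km⁻¹ = β in m⁻¹ × 1000):
Invert Athy's law: Z = ln(phi₀/phi) / β
Z = ln(0.65/0.24) / 0.543 = ln(2.708) / 0.543 = 0.9963 / 0.543 = 1.835 km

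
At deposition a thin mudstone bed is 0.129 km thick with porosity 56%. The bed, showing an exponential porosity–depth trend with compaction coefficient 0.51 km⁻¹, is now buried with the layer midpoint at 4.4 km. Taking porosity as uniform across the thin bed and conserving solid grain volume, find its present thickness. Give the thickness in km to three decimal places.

Porosity at 4.4 km: n = 0.56·exp(−0.51×4.4) = 0.0594
Solid-volume conservation: h(1−n) = h₀(1−n₀) ⇒ h = h₀·(1−n₀)/(1−n)
h = 0.129 × (1 − 0.56)/(1 − 0.0594) = 0.129 × 0.4678 = 0.0603 km

0.060 km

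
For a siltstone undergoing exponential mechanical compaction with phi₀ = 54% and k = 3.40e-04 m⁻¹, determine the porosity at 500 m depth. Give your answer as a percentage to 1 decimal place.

45.6%

Working in km (1 km = 1000 m; k in km⁻¹ = k in m⁻¹ × 1000):
phi = phi₀·exp(−k·Z) = 0.54 × exp(−0.34 × 0.5) = 0.54 × exp(−0.17)
  = 0.54 × 0.8437 = 0.4556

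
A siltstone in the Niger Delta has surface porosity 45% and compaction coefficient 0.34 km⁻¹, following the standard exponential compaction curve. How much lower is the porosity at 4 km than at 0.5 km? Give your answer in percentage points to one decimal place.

26.4 percentage points

φ(0.5) = 0.45·e^(−0.34×0.5) = 0.3796
φ(4) = 0.45·e^(−0.34×4) = 0.1155
Δφ = 0.3796 − 0.1155 = 0.2642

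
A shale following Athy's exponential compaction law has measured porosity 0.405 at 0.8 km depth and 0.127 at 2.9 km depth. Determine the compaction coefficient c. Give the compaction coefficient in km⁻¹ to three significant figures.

Athy: φ(z) = φ₀ e^(−cz) ⇒ φ₁/φ₂ = e^{c(z₂−z₁)} ⇒ c = ln(φ₁/φ₂)/(z₂−z₁)
c = ln(0.405/0.127) / (2.9 − 0.8) = ln(3.189) / 2.1 = 1.1597 / 2.1 = 0.5522 km⁻¹

0.552 km⁻¹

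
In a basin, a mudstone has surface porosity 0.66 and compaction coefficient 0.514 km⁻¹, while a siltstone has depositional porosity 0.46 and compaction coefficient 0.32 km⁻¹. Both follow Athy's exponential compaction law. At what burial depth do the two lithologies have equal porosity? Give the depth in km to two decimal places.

1.86 km

Set φ₀ₐ e^(−cₐz) = φ₀ᵦ e^(−cᵦz) ⇒ ln(φ₀ₐ/φ₀ᵦ) = (cₐ − cᵦ)·z
z = ln(0.66/0.46) / (0.514 − 0.32) = 0.3610 / 0.194 = 1.861 km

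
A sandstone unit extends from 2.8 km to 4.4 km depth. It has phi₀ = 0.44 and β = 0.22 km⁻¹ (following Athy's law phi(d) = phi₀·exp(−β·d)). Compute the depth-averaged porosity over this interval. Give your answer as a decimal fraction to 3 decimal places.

⟨phi⟩ = (1/(d₂−d₁)) ∫ phi₀ e^(−βd) dd = phi₀·(e^(−β·d₁) − e^(−β·d₂)) / (β·(d₂−d₁))
e^(−0.22×2.8) = 0.5401; e^(−0.22×4.4) = 0.3798
⟨phi⟩ = 0.44 × (0.5401 − 0.3798) / (0.22 × 1.6) = 0.44 × 0.4553 = 0.2003

0.200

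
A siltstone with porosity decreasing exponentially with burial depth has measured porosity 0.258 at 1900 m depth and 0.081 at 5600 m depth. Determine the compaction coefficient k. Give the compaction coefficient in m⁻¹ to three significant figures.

Working in km (1 km = 1000 m; k in km⁻¹ = k in m⁻¹ × 1000):
Athy: φ(Z) = φ₀ e^(−kZ) ⇒ φ₁/φ₂ = e^{k(Z₂−Z₁)} ⇒ k = ln(φ₁/φ₂)/(Z₂−Z₁)
k = ln(0.258/0.081) / (5.6 − 1.9) = ln(3.185) / 3.7 = 1.1585 / 3.7 = 0.3131 km⁻¹

0.000313 m⁻¹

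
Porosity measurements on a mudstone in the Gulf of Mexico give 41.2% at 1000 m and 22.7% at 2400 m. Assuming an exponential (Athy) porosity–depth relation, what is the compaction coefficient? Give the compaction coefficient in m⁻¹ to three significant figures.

0.000426 m⁻¹

Working in km (1 km = 1000 m; k in km⁻¹ = k in m⁻¹ × 1000):
Athy: phi(d) = phi₀ e^(−kd) ⇒ phi₁/phi₂ = e^{k(d₂−d₁)} ⇒ k = ln(phi₁/phi₂)/(d₂−d₁)
k = ln(0.412/0.227) / (2.4 − 1) = ln(1.815) / 1.4 = 0.5961 / 1.4 = 0.4258 km⁻¹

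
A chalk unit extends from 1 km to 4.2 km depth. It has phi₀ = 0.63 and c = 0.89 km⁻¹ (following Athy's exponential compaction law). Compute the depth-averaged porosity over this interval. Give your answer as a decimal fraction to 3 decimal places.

⟨phi⟩ = (1/(Z₂−Z₁)) ∫ phi₀ e^(−cZ) dZ = phi₀·(e^(−c·Z₁) − e^(−c·Z₂)) / (c·(Z₂−Z₁))
e^(−0.89×1) = 0.4107; e^(−0.89×4.2) = 0.0238
⟨phi⟩ = 0.63 × (0.4107 − 0.0238) / (0.89 × 3.2) = 0.63 × 0.1358 = 0.0856

0.086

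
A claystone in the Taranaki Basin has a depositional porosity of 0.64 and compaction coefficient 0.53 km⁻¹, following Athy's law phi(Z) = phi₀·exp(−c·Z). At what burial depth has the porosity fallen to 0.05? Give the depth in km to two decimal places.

4.81 km

Invert Athy's law: Z = ln(phi₀/phi) / c
Z = ln(0.64/0.05) / 0.53 = ln(12.8) / 0.53 = 2.5494 / 0.53 = 4.810 km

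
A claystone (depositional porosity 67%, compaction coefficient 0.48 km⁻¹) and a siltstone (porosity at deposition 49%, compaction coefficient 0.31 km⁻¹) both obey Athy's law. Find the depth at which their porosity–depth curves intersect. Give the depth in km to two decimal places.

1.84 km

Set n₀ₐ e^(−βₐz) = n₀ᵦ e^(−βᵦz) ⇒ ln(n₀ₐ/n₀ᵦ) = (βₐ − βᵦ)·z
z = ln(0.67/0.49) / (0.48 − 0.31) = 0.3129 / 0.17 = 1.840 km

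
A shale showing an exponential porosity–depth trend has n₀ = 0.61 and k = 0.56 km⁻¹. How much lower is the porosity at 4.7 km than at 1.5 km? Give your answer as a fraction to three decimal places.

n(1.5) = 0.61·e^(−0.56×1.5) = 0.2633
n(4.7) = 0.61·e^(−0.56×4.7) = 0.0439
Δn = 0.2633 − 0.0439 = 0.2195

0.219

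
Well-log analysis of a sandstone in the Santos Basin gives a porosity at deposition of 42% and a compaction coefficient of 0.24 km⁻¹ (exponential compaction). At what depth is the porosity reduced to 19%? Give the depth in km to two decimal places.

3.31 km

Invert Athy's law: d = ln(phi₀/phi) / c
d = ln(0.42/0.19) / 0.24 = ln(2.211) / 0.24 = 0.7932 / 0.24 = 3.305 km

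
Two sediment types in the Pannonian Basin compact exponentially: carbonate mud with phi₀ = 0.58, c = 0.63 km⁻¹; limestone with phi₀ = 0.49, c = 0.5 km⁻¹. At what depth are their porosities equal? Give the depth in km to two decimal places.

1.30 km

Set phi₀ₐ e^(−cₐd) = phi₀ᵦ e^(−cᵦd) ⇒ ln(phi₀ₐ/phi₀ᵦ) = (cₐ − cᵦ)·d
d = ln(0.58/0.49) / (0.63 − 0.5) = 0.1686 / 0.13 = 1.297 km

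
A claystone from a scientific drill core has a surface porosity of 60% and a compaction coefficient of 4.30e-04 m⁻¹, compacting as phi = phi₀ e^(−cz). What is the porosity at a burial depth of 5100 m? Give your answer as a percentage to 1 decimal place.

6.7%

Working in km (1 km = 1000 m; c in km⁻¹ = c in m⁻¹ × 1000):
phi = phi₀·exp(−c·z) = 0.6 × exp(−0.43 × 5.1) = 0.6 × exp(−2.193)
  = 0.6 × 0.1116 = 0.0669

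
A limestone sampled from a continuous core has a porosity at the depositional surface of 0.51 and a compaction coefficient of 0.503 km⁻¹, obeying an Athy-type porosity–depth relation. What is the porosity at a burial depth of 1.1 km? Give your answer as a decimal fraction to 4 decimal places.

n = n₀·exp(−β·Z) = 0.51 × exp(−0.503 × 1.1) = 0.51 × exp(−0.5533)
  = 0.51 × 0.5750 = 0.2933

0.2933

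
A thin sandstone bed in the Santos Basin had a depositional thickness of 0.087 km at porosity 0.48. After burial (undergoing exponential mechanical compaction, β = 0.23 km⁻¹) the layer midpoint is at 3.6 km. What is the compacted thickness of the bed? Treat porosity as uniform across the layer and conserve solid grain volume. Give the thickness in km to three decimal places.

0.057 km

Porosity at 3.6 km: φ = 0.48·exp(−0.23×3.6) = 0.2097
Solid-volume conservation: h(1−φ) = h₀(1−φ₀) ⇒ h = h₀·(1−φ₀)/(1−φ)
h = 0.087 × (1 − 0.48)/(1 − 0.2097) = 0.087 × 0.6580 = 0.0572 km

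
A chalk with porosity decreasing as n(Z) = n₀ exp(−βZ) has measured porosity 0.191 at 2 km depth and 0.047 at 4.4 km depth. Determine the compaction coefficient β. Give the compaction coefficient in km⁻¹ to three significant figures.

Athy: n(Z) = n₀ e^(−βZ) ⇒ n₁/n₂ = e^{β(Z₂−Z₁)} ⇒ β = ln(n₁/n₂)/(Z₂−Z₁)
β = ln(0.191/0.047) / (4.4 − 2) = ln(4.064) / 2.4 = 1.4021 / 2.4 = 0.5842 km⁻¹

0.584 km⁻¹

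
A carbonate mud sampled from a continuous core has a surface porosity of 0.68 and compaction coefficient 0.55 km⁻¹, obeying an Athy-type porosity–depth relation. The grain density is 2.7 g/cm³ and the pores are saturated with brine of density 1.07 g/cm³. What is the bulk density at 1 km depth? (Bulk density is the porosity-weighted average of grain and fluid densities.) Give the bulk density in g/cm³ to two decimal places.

Porosity at depth: φ = 0.68·exp(−0.55×1) = 0.68×0.5769 = 0.3923
Bulk density: ρ_b = (1−φ)ρ_g + φ·ρ_f = 0.6077×2.7 + 0.3923×1.07
       = 1.641 + 0.420 = 2.061 g/cm³

2.06 g/cm³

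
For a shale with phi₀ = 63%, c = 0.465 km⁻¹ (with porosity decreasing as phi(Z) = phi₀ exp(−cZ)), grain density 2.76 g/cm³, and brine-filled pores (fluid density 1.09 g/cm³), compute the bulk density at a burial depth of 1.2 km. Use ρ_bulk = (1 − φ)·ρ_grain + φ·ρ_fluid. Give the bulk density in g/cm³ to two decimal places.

2.16 g/cm³

Porosity at depth: phi = 0.63·exp(−0.465×1.2) = 0.63×0.5724 = 0.3606
Bulk density: ρ_b = (1−phi)ρ_g + phi·ρ_f = 0.6394×2.76 + 0.3606×1.09
       = 1.765 + 0.393 = 2.158 g/cm³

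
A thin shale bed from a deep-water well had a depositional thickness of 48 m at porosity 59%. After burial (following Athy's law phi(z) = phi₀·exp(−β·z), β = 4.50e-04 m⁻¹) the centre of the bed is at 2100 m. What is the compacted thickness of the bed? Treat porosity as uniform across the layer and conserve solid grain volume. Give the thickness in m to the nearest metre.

26 m

Working in km (1 km = 1000 m; β in km⁻¹ = β in m⁻¹ × 1000):
Porosity at 2.1 km: phi = 0.59·exp(−0.45×2.1) = 0.2293
Solid-volume conservation: h(1−phi) = h₀(1−phi₀) ⇒ h = h₀·(1−phi₀)/(1−phi)
h = 0.048 × (1 − 0.59)/(1 − 0.2293) = 0.048 × 0.5320 = 0.0255 km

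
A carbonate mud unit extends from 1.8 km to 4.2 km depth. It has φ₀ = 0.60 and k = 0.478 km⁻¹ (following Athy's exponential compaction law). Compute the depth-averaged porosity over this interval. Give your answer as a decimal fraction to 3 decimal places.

⟨φ⟩ = (1/(Z₂−Z₁)) ∫ φ₀ e^(−kZ) dZ = φ₀·(e^(−k·Z₁) − e^(−k·Z₂)) / (k·(Z₂−Z₁))
e^(−0.478×1.8) = 0.4230; e^(−0.478×4.2) = 0.1343
⟨φ⟩ = 0.6 × (0.4230 − 0.1343) / (0.478 × 2.4) = 0.6 × 0.2516 = 0.1510

0.151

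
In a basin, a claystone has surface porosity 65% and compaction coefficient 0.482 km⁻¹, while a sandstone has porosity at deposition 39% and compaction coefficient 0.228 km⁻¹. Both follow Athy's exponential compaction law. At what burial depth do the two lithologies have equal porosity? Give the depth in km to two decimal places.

2.01 km

Set φ₀ₐ e^(−βₐd) = φ₀ᵦ e^(−βᵦd) ⇒ ln(φ₀ₐ/φ₀ᵦ) = (βₐ − βᵦ)·d
d = ln(0.65/0.39) / (0.482 − 0.228) = 0.5108 / 0.254 = 2.011 km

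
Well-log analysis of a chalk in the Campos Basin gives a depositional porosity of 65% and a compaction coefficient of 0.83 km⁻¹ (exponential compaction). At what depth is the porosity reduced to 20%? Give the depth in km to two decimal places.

Invert Athy's law: Z = ln(φ₀/φ) / β
Z = ln(0.65/0.2) / 0.83 = ln(3.25) / 0.83 = 1.1787 / 0.83 = 1.420 km

1.42 km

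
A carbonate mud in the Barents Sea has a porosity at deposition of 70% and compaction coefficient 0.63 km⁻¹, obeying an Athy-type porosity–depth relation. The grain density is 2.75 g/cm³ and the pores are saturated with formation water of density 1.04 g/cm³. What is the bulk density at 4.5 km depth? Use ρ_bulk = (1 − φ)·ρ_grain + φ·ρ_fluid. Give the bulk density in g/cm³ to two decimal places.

2.68 g/cm³

Porosity at depth: φ = 0.7·exp(−0.63×4.5) = 0.7×0.0587 = 0.0411
Bulk density: ρ_b = (1−φ)ρ_g + φ·ρ_f = 0.9589×2.75 + 0.0411×1.04
       = 2.637 + 0.043 = 2.680 g/cm³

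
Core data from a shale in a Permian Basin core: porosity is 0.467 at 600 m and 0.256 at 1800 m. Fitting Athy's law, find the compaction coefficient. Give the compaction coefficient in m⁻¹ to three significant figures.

0.000501 m⁻¹

Working in km (1 km = 1000 m; k in km⁻¹ = k in m⁻¹ × 1000):
Athy: n(Z) = n₀ e^(−kZ) ⇒ n₁/n₂ = e^{k(Z₂−Z₁)} ⇒ k = ln(n₁/n₂)/(Z₂−Z₁)
k = ln(0.467/0.256) / (1.8 − 0.6) = ln(1.824) / 1.2 = 0.6012 / 1.2 = 0.501 km⁻¹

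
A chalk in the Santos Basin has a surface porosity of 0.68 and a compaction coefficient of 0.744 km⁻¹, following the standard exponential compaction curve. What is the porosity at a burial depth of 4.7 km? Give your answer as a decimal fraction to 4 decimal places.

0.0206

φ = φ₀·exp(−k·z) = 0.68 × exp(−0.744 × 4.7) = 0.68 × exp(−3.497)
  = 0.68 × 0.0303 = 0.0206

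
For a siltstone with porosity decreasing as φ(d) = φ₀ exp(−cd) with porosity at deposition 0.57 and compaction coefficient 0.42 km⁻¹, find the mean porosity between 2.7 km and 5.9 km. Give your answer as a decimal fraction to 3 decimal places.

⟨φ⟩ = (1/(d₂−d₁)) ∫ φ₀ e^(−cd) dd = φ₀·(e^(−c·d₁) − e^(−c·d₂)) / (c·(d₂−d₁))
e^(−0.42×2.7) = 0.3217; e^(−0.42×5.9) = 0.0839
⟨φ⟩ = 0.57 × (0.3217 − 0.0839) / (0.42 × 3.2) = 0.57 × 0.1770 = 0.1009

0.101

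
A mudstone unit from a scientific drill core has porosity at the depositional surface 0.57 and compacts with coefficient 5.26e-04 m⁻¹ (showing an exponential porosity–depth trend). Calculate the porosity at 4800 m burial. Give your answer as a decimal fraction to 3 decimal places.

Working in km (1 km = 1000 m; k in km⁻¹ = k in m⁻¹ × 1000):
phi = phi₀·exp(−k·z) = 0.57 × exp(−0.526 × 4.8) = 0.57 × exp(−2.525)
  = 0.57 × 0.0801 = 0.0456

0.046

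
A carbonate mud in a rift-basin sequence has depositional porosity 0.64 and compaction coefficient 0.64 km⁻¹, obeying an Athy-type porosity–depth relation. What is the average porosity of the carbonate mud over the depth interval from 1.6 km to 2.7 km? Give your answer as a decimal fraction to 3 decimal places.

0.165

⟨φ⟩ = (1/(Z₂−Z₁)) ∫ φ₀ e^(−βZ) dZ = φ₀·(e^(−β·Z₁) − e^(−β·Z₂)) / (β·(Z₂−Z₁))
e^(−0.64×1.6) = 0.3592; e^(−0.64×2.7) = 0.1776
⟨φ⟩ = 0.64 × (0.3592 − 0.1776) / (0.64 × 1.1) = 0.64 × 0.2578 = 0.1650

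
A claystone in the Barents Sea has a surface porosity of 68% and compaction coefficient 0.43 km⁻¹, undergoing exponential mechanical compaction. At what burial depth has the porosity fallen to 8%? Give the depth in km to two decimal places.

Invert Athy's law: z = ln(phi₀/phi) / k
z = ln(0.68/0.08) / 0.43 = ln(8.5) / 0.43 = 2.1401 / 0.43 = 4.977 km

4.98 km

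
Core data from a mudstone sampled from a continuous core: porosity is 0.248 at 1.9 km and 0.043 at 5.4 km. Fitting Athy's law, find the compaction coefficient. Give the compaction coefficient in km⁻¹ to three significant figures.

0.501 km⁻¹

Athy: φ(z) = φ₀ e^(−cz) ⇒ φ₁/φ₂ = e^{c(z₂−z₁)} ⇒ c = ln(φ₁/φ₂)/(z₂−z₁)
c = ln(0.248/0.043) / (5.4 − 1.9) = ln(5.767) / 3.5 = 1.7522 / 3.5 = 0.5006 km⁻¹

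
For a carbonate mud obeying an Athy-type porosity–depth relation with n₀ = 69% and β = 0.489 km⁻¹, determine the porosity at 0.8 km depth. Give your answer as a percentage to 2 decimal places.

n = n₀·exp(−β·z) = 0.69 × exp(−0.489 × 0.8) = 0.69 × exp(−0.3912)
  = 0.69 × 0.6762 = 0.4666

46.66%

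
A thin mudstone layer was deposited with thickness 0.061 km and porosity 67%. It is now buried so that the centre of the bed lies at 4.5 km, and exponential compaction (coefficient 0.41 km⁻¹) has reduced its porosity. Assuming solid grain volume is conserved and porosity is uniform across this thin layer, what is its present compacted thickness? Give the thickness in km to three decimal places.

Porosity at 4.5 km: phi = 0.67·exp(−0.41×4.5) = 0.1059
Solid-volume conservation: h(1−phi) = h₀(1−phi₀) ⇒ h = h₀·(1−phi₀)/(1−phi)
h = 0.061 × (1 − 0.67)/(1 − 0.1059) = 0.061 × 0.3691 = 0.0225 km

0.023 km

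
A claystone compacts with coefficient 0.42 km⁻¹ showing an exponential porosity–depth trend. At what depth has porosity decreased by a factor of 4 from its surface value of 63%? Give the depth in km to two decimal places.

n/n₀ = 1/4 ⇒ exp(−k·d) = 1/4 ⇒ d = ln(4) / k
d = 1.3863 / 0.42 = 3.301 km

3.30 km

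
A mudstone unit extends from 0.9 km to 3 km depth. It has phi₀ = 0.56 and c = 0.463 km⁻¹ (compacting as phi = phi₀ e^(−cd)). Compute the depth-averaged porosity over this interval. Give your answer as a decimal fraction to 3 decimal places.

⟨phi⟩ = (1/(d₂−d₁)) ∫ phi₀ e^(−cd) dd = phi₀·(e^(−c·d₁) − e^(−c·d₂)) / (c·(d₂−d₁))
e^(−0.463×0.9) = 0.6592; e^(−0.463×3) = 0.2493
⟨phi⟩ = 0.56 × (0.6592 − 0.2493) / (0.463 × 2.1) = 0.56 × 0.4216 = 0.2361

0.236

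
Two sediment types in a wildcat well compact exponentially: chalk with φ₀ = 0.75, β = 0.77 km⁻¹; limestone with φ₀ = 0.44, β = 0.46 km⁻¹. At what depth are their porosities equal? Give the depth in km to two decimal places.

Set φ₀ₐ e^(−βₐz) = φ₀ᵦ e^(−βᵦz) ⇒ ln(φ₀ₐ/φ₀ᵦ) = (βₐ − βᵦ)·z
z = ln(0.75/0.44) / (0.77 − 0.46) = 0.5333 / 0.31 = 1.720 km

1.72 km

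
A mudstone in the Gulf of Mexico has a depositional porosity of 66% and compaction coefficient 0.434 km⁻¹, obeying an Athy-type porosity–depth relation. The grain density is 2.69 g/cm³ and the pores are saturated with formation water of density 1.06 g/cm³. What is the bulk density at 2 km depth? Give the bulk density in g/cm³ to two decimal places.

2.24 g/cm³

Porosity at depth: φ = 0.66·exp(−0.434×2) = 0.66×0.4198 = 0.2771
Bulk density: ρ_b = (1−φ)ρ_g + φ·ρ_f = 0.7229×2.69 + 0.2771×1.06
       = 1.945 + 0.294 = 2.238 g/cm³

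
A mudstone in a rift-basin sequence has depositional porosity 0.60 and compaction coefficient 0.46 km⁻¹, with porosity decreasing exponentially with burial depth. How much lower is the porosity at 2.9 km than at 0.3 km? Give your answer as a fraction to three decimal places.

φ(0.3) = 0.6·e^(−0.46×0.3) = 0.5227
φ(2.9) = 0.6·e^(−0.46×2.9) = 0.1581
Δφ = 0.5227 − 0.1581 = 0.3646

0.365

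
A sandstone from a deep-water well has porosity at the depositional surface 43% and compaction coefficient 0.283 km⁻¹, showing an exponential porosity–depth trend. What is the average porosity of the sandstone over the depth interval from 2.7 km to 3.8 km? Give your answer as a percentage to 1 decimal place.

17.2%

⟨phi⟩ = (1/(Z₂−Z₁)) ∫ phi₀ e^(−cZ) dZ = phi₀·(e^(−c·Z₁) − e^(−c·Z₂)) / (c·(Z₂−Z₁))
e^(−0.283×2.7) = 0.4658; e^(−0.283×3.8) = 0.3412
⟨phi⟩ = 0.43 × (0.4658 − 0.3412) / (0.283 × 1.1) = 0.43 × 0.4002 = 0.1721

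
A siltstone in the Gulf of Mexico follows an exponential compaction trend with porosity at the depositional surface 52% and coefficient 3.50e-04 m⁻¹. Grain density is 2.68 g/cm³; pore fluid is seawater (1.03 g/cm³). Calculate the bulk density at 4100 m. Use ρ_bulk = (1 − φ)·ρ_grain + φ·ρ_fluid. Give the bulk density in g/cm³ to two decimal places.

2.48 g/cm³

Working in km (1 km = 1000 m; c in km⁻¹ = c in m⁻¹ × 1000):
Porosity at depth: phi = 0.52·exp(−0.35×4.1) = 0.52×0.2381 = 0.1238
Bulk density: ρ_b = (1−phi)ρ_g + phi·ρ_f = 0.8762×2.68 + 0.1238×1.03
       = 2.348 + 0.128 = 2.476 g/cm³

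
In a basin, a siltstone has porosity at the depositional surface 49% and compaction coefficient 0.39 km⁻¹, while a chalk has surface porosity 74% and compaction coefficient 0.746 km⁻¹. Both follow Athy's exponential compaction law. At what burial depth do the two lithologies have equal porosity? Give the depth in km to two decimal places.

1.16 km

Set phi₀ₐ e^(−cₐz) = phi₀ᵦ e^(−cᵦz) ⇒ ln(phi₀ₐ/phi₀ᵦ) = (cₐ − cᵦ)·z
z = ln(0.49/0.74) / (0.39 − 0.746) = -0.4122 / -0.356 = 1.158 km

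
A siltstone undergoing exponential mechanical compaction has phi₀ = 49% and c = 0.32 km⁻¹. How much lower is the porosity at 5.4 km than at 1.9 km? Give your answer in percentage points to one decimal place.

phi(1.9) = 0.49·e^(−0.32×1.9) = 0.2668
phi(5.4) = 0.49·e^(−0.32×5.4) = 0.0870
Δphi = 0.2668 − 0.0870 = 0.1797

18.0 percentage points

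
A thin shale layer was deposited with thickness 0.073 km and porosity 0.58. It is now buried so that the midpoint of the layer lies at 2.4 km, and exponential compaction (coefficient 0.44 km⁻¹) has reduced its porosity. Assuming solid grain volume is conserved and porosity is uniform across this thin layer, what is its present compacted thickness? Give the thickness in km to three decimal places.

0.038 km

Porosity at 2.4 km: φ = 0.58·exp(−0.44×2.4) = 0.2017
Solid-volume conservation: h(1−φ) = h₀(1−φ₀) ⇒ h = h₀·(1−φ₀)/(1−φ)
h = 0.073 × (1 − 0.58)/(1 − 0.2017) = 0.073 × 0.5262 = 0.0384 km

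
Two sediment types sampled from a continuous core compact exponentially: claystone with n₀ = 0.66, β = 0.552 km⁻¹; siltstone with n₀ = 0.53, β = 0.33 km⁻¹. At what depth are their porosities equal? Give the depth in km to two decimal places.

Set n₀ₐ e^(−βₐZ) = n₀ᵦ e^(−βᵦZ) ⇒ ln(n₀ₐ/n₀ᵦ) = (βₐ − βᵦ)·Z
Z = ln(0.66/0.53) / (0.552 − 0.33) = 0.2194 / 0.222 = 0.988 km

0.99 km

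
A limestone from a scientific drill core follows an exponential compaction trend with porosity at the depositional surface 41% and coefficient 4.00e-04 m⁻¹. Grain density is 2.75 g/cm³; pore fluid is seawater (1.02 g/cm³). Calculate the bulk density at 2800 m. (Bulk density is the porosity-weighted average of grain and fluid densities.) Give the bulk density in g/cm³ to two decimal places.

2.52 g/cm³

Working in km (1 km = 1000 m; β in km⁻¹ = β in m⁻¹ × 1000):
Porosity at depth: φ = 0.41·exp(−0.4×2.8) = 0.41×0.3263 = 0.1338
Bulk density: ρ_b = (1−φ)ρ_g + φ·ρ_f = 0.8662×2.75 + 0.1338×1.02
       = 2.382 + 0.136 = 2.519 g/cm³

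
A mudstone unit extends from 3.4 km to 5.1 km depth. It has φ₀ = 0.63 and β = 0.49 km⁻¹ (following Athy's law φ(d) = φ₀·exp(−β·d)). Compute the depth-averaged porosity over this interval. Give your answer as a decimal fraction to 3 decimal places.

0.081

⟨φ⟩ = (1/(d₂−d₁)) ∫ φ₀ e^(−βd) dd = φ₀·(e^(−β·d₁) − e^(−β·d₂)) / (β·(d₂−d₁))
e^(−0.49×3.4) = 0.1890; e^(−0.49×5.1) = 0.0822
⟨φ⟩ = 0.63 × (0.1890 − 0.0822) / (0.49 × 1.7) = 0.63 × 0.1283 = 0.0808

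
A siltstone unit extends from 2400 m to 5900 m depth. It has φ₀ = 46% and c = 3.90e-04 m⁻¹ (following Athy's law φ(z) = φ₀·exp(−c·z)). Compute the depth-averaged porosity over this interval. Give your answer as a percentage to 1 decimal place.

Working in km (1 km = 1000 m; c in km⁻¹ = c in m⁻¹ × 1000):
⟨φ⟩ = (1/(z₂−z₁)) ∫ φ₀ e^(−cz) dz = φ₀·(e^(−c·z₁) − e^(−c·z₂)) / (c·(z₂−z₁))
e^(−0.39×2.4) = 0.3922; e^(−0.39×5.9) = 0.1002
⟨φ⟩ = 0.46 × (0.3922 − 0.1002) / (0.39 × 3.5) = 0.46 × 0.2139 = 0.0984

9.8%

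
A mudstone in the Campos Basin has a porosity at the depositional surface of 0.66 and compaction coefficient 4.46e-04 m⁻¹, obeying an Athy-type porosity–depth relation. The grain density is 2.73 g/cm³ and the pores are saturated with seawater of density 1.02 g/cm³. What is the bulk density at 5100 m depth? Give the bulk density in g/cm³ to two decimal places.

Working in km (1 km = 1000 m; β in km⁻¹ = β in m⁻¹ × 1000):
Porosity at depth: phi = 0.66·exp(−0.446×5.1) = 0.66×0.1028 = 0.0679
Bulk density: ρ_b = (1−phi)ρ_g + phi·ρ_f = 0.9321×2.73 + 0.0679×1.02
       = 2.545 + 0.069 = 2.614 g/cm³

2.61 g/cm³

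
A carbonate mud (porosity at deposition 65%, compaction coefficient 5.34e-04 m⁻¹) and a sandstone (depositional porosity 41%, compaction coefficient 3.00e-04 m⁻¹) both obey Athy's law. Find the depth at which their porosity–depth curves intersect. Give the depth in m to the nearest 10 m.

Working in km (1 km = 1000 m; k in km⁻¹ = k in m⁻¹ × 1000):
Set φ₀ₐ e^(−kₐd) = φ₀ᵦ e^(−kᵦd) ⇒ ln(φ₀ₐ/φ₀ᵦ) = (kₐ − kᵦ)·d
d = ln(0.65/0.41) / (0.534 − 0.3) = 0.4608 / 0.234 = 1.969 km

1970 m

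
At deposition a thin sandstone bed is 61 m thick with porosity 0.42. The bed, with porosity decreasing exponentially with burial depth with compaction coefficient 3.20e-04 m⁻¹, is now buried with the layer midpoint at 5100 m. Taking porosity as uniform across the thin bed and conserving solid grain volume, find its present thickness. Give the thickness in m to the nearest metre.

Working in km (1 km = 1000 m; k in km⁻¹ = k in m⁻¹ × 1000):
Porosity at 5.1 km: phi = 0.42·exp(−0.32×5.1) = 0.0821
Solid-volume conservation: h(1−phi) = h₀(1−phi₀) ⇒ h = h₀·(1−phi₀)/(1−phi)
h = 0.061 × (1 − 0.42)/(1 − 0.0821) = 0.061 × 0.6319 = 0.0385 km

39 m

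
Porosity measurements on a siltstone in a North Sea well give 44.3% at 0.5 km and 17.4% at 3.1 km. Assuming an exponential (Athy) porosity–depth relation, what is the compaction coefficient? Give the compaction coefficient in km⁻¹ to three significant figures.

Athy: φ(d) = φ₀ e^(−βd) ⇒ φ₁/φ₂ = e^{β(d₂−d₁)} ⇒ β = ln(φ₁/φ₂)/(d₂−d₁)
β = ln(0.443/0.174) / (3.1 − 0.5) = ln(2.546) / 2.6 = 0.9345 / 2.6 = 0.3594 km⁻¹

0.359 km⁻¹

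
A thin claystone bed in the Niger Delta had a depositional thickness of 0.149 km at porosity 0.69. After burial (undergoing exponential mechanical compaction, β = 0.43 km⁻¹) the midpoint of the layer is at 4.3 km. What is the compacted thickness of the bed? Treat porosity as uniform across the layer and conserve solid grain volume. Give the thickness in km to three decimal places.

Porosity at 4.3 km: φ = 0.69·exp(−0.43×4.3) = 0.1086
Solid-volume conservation: h(1−φ) = h₀(1−φ₀) ⇒ h = h₀·(1−φ₀)/(1−φ)
h = 0.149 × (1 − 0.69)/(1 − 0.1086) = 0.149 × 0.3478 = 0.0518 km

0.052 km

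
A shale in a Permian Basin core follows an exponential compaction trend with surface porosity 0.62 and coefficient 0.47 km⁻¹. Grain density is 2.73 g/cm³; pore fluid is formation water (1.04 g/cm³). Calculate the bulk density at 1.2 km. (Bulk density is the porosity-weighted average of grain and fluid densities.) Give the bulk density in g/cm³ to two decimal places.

2.13 g/cm³

Porosity at depth: φ = 0.62·exp(−0.47×1.2) = 0.62×0.5689 = 0.3527
Bulk density: ρ_b = (1−φ)ρ_g + φ·ρ_f = 0.6473×2.73 + 0.3527×1.04
       = 1.767 + 0.367 = 2.134 g/cm³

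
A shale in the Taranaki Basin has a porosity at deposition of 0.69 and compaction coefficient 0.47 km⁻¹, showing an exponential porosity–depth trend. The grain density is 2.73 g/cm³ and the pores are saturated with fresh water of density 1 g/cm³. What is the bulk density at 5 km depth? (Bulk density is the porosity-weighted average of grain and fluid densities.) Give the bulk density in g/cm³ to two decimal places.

2.62 g/cm³

Porosity at depth: φ = 0.69·exp(−0.47×5) = 0.69×0.0954 = 0.0658
Bulk density: ρ_b = (1−φ)ρ_g + φ·ρ_f = 0.9342×2.73 + 0.0658×1
       = 2.550 + 0.066 = 2.616 g/cm³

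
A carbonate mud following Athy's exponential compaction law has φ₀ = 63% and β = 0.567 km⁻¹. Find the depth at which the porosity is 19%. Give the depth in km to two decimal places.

2.11 km

Invert Athy's law: d = ln(φ₀/φ) / β
d = ln(0.63/0.19) / 0.567 = ln(3.316) / 0.567 = 1.1987 / 0.567 = 2.114 km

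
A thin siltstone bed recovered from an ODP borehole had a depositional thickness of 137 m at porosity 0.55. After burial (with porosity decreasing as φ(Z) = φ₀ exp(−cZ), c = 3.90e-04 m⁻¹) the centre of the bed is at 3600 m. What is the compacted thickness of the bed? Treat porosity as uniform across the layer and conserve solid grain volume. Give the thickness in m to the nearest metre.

71 m

Working in km (1 km = 1000 m; c in km⁻¹ = c in m⁻¹ × 1000):
Porosity at 3.6 km: φ = 0.55·exp(−0.39×3.6) = 0.1351
Solid-volume conservation: h(1−φ) = h₀(1−φ₀) ⇒ h = h₀·(1−φ₀)/(1−φ)
h = 0.137 × (1 − 0.55)/(1 − 0.1351) = 0.137 × 0.5203 = 0.0713 km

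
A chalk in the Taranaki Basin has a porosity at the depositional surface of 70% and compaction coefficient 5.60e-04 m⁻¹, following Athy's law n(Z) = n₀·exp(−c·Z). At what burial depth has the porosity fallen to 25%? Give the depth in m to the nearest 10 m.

1840 m

Working in km (1 km = 1000 m; c in km⁻¹ = c in m⁻¹ × 1000):
Invert Athy's law: Z = ln(n₀/n) / c
Z = ln(0.7/0.25) / 0.56 = ln(2.8) / 0.56 = 1.0296 / 0.56 = 1.839 km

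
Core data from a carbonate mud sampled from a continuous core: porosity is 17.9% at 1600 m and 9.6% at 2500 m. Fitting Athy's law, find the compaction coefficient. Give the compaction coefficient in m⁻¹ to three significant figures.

Working in km (1 km = 1000 m; k in km⁻¹ = k in m⁻¹ × 1000):
Athy: n(d) = n₀ e^(−kd) ⇒ n₁/n₂ = e^{k(d₂−d₁)} ⇒ k = ln(n₁/n₂)/(d₂−d₁)
k = ln(0.179/0.096) / (2.5 − 1.6) = ln(1.865) / 0.9 = 0.6230 / 0.9 = 0.6923 km⁻¹

0.000692 m⁻¹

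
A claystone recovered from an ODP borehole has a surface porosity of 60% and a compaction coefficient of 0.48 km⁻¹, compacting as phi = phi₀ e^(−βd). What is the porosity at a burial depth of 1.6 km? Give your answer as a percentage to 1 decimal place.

phi = phi₀·exp(−β·d) = 0.6 × exp(−0.48 × 1.6) = 0.6 × exp(−0.768)
  = 0.6 × 0.4639 = 0.2784

27.8%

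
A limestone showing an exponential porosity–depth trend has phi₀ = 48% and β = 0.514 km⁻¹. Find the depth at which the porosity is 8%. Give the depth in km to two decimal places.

3.49 km

Invert Athy's law: z = ln(phi₀/phi) / β
z = ln(0.48/0.08) / 0.514 = ln(6) / 0.514 = 1.7918 / 0.514 = 3.486 km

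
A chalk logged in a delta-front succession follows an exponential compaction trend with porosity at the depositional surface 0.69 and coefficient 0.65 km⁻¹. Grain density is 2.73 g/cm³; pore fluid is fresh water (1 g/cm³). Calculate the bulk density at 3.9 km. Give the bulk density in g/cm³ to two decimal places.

2.64 g/cm³

Porosity at depth: φ = 0.69·exp(−0.65×3.9) = 0.69×0.0793 = 0.0547
Bulk density: ρ_b = (1−φ)ρ_g + φ·ρ_f = 0.9453×2.73 + 0.0547×1
       = 2.581 + 0.055 = 2.635 g/cm³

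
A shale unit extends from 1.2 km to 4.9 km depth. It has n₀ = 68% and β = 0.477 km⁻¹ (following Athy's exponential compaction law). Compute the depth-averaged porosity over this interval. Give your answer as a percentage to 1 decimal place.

18.0%

⟨n⟩ = (1/(Z₂−Z₁)) ∫ n₀ e^(−βZ) dZ = n₀·(e^(−β·Z₁) − e^(−β·Z₂)) / (β·(Z₂−Z₁))
e^(−0.477×1.2) = 0.5642; e^(−0.477×4.9) = 0.0966
⟨n⟩ = 0.68 × (0.5642 − 0.0966) / (0.477 × 3.7) = 0.68 × 0.2649 = 0.1802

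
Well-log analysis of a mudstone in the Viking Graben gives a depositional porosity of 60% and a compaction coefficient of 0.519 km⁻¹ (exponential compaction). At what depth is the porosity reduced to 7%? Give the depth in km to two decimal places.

Invert Athy's law: z = ln(phi₀/phi) / β
z = ln(0.6/0.07) / 0.519 = ln(8.571) / 0.519 = 2.1484 / 0.519 = 4.140 km

4.14 km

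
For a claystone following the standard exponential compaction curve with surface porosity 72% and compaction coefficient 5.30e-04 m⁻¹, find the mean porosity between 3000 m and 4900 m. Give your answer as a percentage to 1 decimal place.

Working in km (1 km = 1000 m; k in km⁻¹ = k in m⁻¹ × 1000):
⟨φ⟩ = (1/(z₂−z₁)) ∫ φ₀ e^(−kz) dz = φ₀·(e^(−k·z₁) − e^(−k·z₂)) / (k·(z₂−z₁))
e^(−0.53×3) = 0.2039; e^(−0.53×4.9) = 0.0745
⟨φ⟩ = 0.72 × (0.2039 − 0.0745) / (0.53 × 1.9) = 0.72 × 0.1285 = 0.0925

9.3%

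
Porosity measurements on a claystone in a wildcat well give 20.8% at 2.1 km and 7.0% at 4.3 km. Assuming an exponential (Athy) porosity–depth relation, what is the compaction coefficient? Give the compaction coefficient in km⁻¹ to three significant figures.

Athy: phi(z) = phi₀ e^(−βz) ⇒ phi₁/phi₂ = e^{β(z₂−z₁)} ⇒ β = ln(phi₁/phi₂)/(z₂−z₁)
β = ln(0.208/0.07) / (4.3 − 2.1) = ln(2.971) / 2.2 = 1.0890 / 2.2 = 0.495 km⁻¹

0.495 km⁻¹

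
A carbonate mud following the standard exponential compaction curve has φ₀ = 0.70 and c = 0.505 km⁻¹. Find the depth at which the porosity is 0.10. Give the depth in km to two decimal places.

Invert Athy's law: Z = ln(φ₀/φ) / c
Z = ln(0.7/0.1) / 0.505 = ln(7) / 0.505 = 1.9459 / 0.505 = 3.853 km

3.85 km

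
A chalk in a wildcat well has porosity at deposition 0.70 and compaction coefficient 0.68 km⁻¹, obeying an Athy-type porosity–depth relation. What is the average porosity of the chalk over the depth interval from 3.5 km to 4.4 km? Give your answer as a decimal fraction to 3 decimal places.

0.048

⟨phi⟩ = (1/(Z₂−Z₁)) ∫ phi₀ e^(−cZ) dZ = phi₀·(e^(−c·Z₁) − e^(−c·Z₂)) / (c·(Z₂−Z₁))
e^(−0.68×3.5) = 0.0926; e^(−0.68×4.4) = 0.0502
⟨phi⟩ = 0.7 × (0.0926 − 0.0502) / (0.68 × 0.9) = 0.7 × 0.0692 = 0.0485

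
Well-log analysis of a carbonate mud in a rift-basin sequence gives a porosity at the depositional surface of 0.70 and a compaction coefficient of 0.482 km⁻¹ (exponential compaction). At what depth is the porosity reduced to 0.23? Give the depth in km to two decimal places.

2.31 km

Invert Athy's law: Z = ln(phi₀/phi) / β
Z = ln(0.7/0.23) / 0.482 = ln(3.043) / 0.482 = 1.1130 / 0.482 = 2.309 km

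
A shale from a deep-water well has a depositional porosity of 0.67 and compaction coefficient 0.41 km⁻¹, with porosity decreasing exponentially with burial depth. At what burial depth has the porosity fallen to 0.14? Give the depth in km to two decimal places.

Invert Athy's law: d = ln(phi₀/phi) / β
d = ln(0.67/0.14) / 0.41 = ln(4.786) / 0.41 = 1.5656 / 0.41 = 3.819 km

3.82 km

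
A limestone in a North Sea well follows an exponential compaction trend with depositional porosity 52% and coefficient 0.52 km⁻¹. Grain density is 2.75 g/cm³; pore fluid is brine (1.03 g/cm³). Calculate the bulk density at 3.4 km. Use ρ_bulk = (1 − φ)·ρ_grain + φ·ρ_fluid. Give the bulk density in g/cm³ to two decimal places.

Porosity at depth: phi = 0.52·exp(−0.52×3.4) = 0.52×0.1707 = 0.0888
Bulk density: ρ_b = (1−phi)ρ_g + phi·ρ_f = 0.9112×2.75 + 0.0888×1.03
       = 2.506 + 0.091 = 2.597 g/cm³

2.60 g/cm³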